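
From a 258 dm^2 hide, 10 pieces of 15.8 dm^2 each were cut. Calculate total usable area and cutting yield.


Total usable = 10 x 15.8 = 158.0 dm^2
Yield = 158.0 / 258 x 100 = 61.2%


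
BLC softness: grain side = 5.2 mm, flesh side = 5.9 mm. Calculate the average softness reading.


Average = (5.2 + 5.9) / 2
Average = 5.55 mm


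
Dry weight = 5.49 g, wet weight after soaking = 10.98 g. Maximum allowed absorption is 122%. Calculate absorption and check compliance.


WA = (10.98 - 5.49) / 5.49 x 100 = 100.0%
Maximum allowed: 122%
Compliant: Yes


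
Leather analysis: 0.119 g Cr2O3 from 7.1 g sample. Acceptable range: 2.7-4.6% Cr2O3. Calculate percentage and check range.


Cr2O3 = 1.68%
Within range: No

Cr2O3% = 0.119 / 7.1 x 100 = 1.68%
Acceptable range: 2.7 to 4.6%
Within range: No


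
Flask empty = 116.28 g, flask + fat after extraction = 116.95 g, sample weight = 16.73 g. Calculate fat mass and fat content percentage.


Fat mass = 0.67 g
Fat content = 4.0%

Fat mass = 116.95 - 116.28 = 0.67 g
Fat% = 0.67 / 16.73 x 100 = 4.0%


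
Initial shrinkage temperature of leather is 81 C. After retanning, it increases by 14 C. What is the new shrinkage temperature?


95 C


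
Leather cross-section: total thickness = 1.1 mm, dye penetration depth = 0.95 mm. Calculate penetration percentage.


86.4%


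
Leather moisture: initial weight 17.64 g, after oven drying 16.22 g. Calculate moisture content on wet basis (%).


Moisture = 17.64 - 16.22 = 1.42 g
MC = 1.42 / 17.64 x 100 = 8.0%


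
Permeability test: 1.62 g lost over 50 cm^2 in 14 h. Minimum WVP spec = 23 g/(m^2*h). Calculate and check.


WVP = 1.62 / (50 x 14) x 10000 = 23.14 g/(m^2*h)
Minimum: 23 g/(m^2*h)
Meets spec: Yes


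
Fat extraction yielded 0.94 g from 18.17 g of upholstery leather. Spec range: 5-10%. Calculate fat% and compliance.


Fat% = 0.94 / 18.17 x 100 = 5.2%
Spec range: 5-10%
Compliant: Yes


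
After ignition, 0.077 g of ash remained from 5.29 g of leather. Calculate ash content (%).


Ash% = 0.077 / 5.29 x 100
Ash% = 1.46%


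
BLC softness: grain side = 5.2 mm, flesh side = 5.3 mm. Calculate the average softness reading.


Average = (5.2 + 5.3) / 2
Average = 5.25 mm


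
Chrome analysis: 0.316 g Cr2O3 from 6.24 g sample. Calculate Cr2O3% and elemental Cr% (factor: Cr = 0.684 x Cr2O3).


Cr2O3% = 0.316 / 6.24 x 100 = 5.06%
Cr% = 5.06 x 0.684 = 3.46%


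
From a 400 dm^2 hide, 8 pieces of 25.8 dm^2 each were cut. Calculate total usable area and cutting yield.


Total usable = 8 x 25.8 = 206.4 dm^2
Yield = 206.4 / 400 x 100 = 51.6%


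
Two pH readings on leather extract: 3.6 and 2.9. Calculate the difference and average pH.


Difference = 0.7
Average pH = 3.25

Difference = |3.6 - 2.9| = 0.7
Average = (3.6 + 2.9) / 2 = 3.25


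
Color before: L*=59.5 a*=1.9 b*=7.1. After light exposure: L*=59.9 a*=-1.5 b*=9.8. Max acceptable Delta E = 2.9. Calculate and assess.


Delta E = 4.36
Passes: No

dL = 0.4, da = -3.4, db = 2.7
dE = sqrt((0.4)^2 + (-3.4)^2 + (2.7)^2) = 4.36
Max = 2.9
Passes: No


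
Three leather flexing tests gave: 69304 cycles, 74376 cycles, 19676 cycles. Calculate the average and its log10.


Average = 54452 cycles
log10 = 4.74

Average = (69304 + 74376 + 19676) / 3 = 54452 cycles
log10(54452) = 4.74


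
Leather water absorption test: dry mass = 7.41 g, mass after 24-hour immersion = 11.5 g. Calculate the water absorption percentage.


Water absorbed = 11.5 - 7.41 = 4.09 g
WA% = 4.09 / 7.41 x 100 = 55.2%


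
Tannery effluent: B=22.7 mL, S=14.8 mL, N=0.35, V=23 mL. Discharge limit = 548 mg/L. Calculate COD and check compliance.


COD = 961.7 mg/L
Compliant: No


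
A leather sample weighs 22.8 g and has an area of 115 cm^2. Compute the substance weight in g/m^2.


1982.6 g/m^2

Substance weight = mass / area x 10000
SW = 22.8 / 115 x 10000
SW = 1982.6 g/m^2


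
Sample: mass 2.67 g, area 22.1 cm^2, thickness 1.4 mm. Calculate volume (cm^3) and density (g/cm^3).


Volume = 3.094 cm^3
Density = 0.863 g/cm^3


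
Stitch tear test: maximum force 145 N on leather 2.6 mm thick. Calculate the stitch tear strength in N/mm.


55.8 N/mm

Stitch tear strength = force / thickness
STS = 145 / 2.6 = 55.8 N/mm


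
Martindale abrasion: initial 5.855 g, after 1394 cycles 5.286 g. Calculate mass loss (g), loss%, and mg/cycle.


Mass loss = 0.569 g
Loss = 9.72%
Rate = 0.408 mg/cycle

Loss = 5.855 - 5.286 = 0.569 g
Loss% = 0.569 / 5.855 x 100 = 9.72%
Rate = 0.569 / 1394 x 1000 = 0.408 mg/cycle


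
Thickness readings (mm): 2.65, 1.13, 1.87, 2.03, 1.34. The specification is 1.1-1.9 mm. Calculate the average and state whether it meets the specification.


Sum = 9.02
Average = 9.02 / 5 = 1.80 mm
Specification range: 1.1 to 1.9 mm
Within spec: Yes


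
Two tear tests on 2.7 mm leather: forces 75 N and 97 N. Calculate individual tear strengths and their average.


Tear 1 = 75 / 2.7 = 27.8 N/mm
Tear 2 = 97 / 2.7 = 35.9 N/mm
Average = (27.8 + 35.9) / 2 = 31.9 N/mm


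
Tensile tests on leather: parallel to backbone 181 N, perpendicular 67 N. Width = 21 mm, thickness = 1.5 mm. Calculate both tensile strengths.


Parallel = 5.75 N/mm^2
Perpendicular = 2.13 N/mm^2


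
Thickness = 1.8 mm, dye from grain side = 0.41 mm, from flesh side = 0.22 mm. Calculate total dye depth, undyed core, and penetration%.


Total dyed = 0.63 mm
Undyed core = 1.17 mm
Penetration = 35.0%

Total dyed = 0.41 + 0.22 = 0.63 mm
Undyed core = 1.8 - 0.63 = 1.17 mm
Penetration = 0.63 / 1.8 x 100 = 35.0%


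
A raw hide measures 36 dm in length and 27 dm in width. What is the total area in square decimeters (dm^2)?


972 dm^2


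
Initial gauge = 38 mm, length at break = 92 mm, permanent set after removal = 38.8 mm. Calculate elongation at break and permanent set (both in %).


Elongation at break = 142.1%
Permanent set = 2.1%


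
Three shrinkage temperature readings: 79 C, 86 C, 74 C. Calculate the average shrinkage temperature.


79.7 C


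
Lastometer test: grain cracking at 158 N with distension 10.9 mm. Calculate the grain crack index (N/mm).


14.5 N/mm

Grain crack index = force / distension
Index = 158 / 10.9 = 14.5 N/mm


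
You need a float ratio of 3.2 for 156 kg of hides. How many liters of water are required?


499.2 L


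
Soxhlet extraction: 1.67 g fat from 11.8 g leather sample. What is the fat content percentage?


Fat content = 1.67 / 11.8 x 100
Fat = 14.2%


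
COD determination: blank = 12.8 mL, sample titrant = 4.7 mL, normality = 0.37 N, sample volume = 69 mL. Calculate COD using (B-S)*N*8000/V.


347.5 mg/L


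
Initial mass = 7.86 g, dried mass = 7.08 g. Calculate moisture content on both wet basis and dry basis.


Moisture lost = 7.86 - 7.08 = 0.78 g
Wet basis MC = 0.78 / 7.86 x 100 = 9.9%
Dry basis MC = 0.78 / 7.08 x 100 = 11.0%


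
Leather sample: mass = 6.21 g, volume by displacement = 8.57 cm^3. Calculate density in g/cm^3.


Density = mass / volume
Density = 6.21 / 8.57 = 0.725 g/cm^3


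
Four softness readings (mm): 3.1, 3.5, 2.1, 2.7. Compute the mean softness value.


Sum = 3.1 + 3.5 + 2.1 + 2.7
Mean = 11.4 / 4 = 2.85 mm


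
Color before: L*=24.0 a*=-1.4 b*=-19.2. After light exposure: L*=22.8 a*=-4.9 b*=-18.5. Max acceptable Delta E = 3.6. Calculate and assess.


dL = -1.2, da = -3.5, db = 0.7
dE = sqrt((-1.2)^2 + (-3.5)^2 + (0.7)^2) = 3.77
Max = 3.6
Passes: No


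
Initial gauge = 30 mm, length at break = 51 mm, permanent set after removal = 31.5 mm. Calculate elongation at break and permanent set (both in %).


Elongation at break = 70.0%
Permanent set = 5.0%


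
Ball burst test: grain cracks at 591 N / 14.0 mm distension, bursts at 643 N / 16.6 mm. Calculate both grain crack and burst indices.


Crack index = 591 / 14.0 = 42.2 N/mm
Burst index = 643 / 16.6 = 38.7 N/mm


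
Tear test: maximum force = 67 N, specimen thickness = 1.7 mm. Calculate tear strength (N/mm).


Tear strength = force / thickness
Tear = 67 / 1.7 = 39.4 N/mm


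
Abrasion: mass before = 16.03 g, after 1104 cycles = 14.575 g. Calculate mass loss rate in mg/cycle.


Mass loss = 16.03 - 14.575 = 1.455 g
Rate = 1.455 / 1104 x 1000 = 1.318 mg/cycle


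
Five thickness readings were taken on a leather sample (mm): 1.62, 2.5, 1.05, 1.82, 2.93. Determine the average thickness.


Sum = 1.62 + 2.5 + 1.05 + 1.82 + 2.93 = 9.92
Average = 9.92 / 5 = 1.98 mm


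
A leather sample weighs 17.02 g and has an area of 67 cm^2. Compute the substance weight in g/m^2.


2540.3 g/m^2

Substance weight = mass / area x 10000
SW = 17.02 / 67 x 10000
SW = 2540.3 g/m^2


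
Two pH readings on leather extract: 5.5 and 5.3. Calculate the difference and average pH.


Difference = 0.2
Average pH = 5.40

Difference = |5.5 - 5.3| = 0.2
Average = (5.5 + 5.3) / 2 = 5.40


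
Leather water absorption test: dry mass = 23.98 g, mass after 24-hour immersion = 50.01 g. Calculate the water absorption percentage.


Water absorbed = 50.01 - 23.98 = 26.03 g
WA% = 26.03 / 23.98 x 100 = 108.5%


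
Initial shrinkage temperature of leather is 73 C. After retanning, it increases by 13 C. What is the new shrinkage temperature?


New Ts = 73 + 13 = 86 C


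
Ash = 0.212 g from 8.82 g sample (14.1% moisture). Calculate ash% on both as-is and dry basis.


As-is ash% = 0.212 / 8.82 x 100 = 2.40%
Dry mass = 8.82 x (100 - 14.1) / 100 = 7.57638 g
Dry-basis ash% = 0.212 / 7.57638 x 100 = 2.80%


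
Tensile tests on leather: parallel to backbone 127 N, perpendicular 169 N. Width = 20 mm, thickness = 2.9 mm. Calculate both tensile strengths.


Area = 20 x 2.9 = 58.0 mm^2
TS (parallel) = 127 / 58.0 = 2.19 N/mm^2
TS (perpendicular) = 169 / 58.0 = 2.91 N/mm^2


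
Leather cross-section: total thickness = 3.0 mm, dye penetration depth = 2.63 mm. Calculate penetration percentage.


Penetration% = 2.63 / 3.0 x 100
Penetration = 87.7%


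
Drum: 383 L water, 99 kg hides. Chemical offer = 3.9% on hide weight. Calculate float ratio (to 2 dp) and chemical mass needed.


Float ratio = 3.87
Chemical needed = 3.861 kg

Float ratio = 383 / 99 = 3.87
Chemical = 99 x 3.9 / 100 = 3.861 kg


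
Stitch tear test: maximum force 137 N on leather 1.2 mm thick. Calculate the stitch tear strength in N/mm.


114.2 N/mm


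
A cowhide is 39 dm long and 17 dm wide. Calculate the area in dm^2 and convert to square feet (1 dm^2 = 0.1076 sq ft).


Area = 39 x 17 = 663 dm^2
Conversion: 663 x 0.1076 = 71.34 sq ft


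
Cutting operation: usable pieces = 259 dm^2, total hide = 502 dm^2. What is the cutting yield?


51.6%


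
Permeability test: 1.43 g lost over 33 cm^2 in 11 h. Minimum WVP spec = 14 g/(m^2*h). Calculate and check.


WVP = 1.43 / (33 x 11) x 10000 = 39.39 g/(m^2*h)
Minimum: 14 g/(m^2*h)
Meets spec: Yes


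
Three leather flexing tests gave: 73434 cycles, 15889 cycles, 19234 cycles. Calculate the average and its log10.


Average = 36186 cycles
log10 = 4.56

Average = (73434 + 15889 + 19234) / 3 = 36186 cycles
log10(36186) = 4.56


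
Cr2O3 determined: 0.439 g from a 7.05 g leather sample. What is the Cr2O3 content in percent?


6.23%

Cr2O3% = 0.439 / 7.05 x 100
Cr2O3% = 6.23%


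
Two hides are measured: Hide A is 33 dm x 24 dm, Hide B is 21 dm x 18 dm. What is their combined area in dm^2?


Hide A area = 33 x 24 = 792 dm^2
Hide B area = 21 x 18 = 378 dm^2
Total = 792 + 378 = 1170 dm^2


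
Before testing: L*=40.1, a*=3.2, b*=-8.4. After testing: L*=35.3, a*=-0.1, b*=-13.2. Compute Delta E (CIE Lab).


Delta E = 7.55


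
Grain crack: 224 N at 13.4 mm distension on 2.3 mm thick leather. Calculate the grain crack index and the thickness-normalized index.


Crack index = 224 / 13.4 = 16.7 N/mm
Normalized = 16.7 / 2.3 = 7.3 N/mm per mm


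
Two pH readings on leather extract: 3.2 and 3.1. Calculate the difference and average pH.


Difference = 0.1
Average pH = 3.15


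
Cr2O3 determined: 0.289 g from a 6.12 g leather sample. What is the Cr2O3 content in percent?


4.72%

Cr2O3% = 0.289 / 6.12 x 100
Cr2O3% = 4.72%


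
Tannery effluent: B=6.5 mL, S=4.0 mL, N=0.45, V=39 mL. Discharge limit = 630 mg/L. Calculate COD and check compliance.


COD = 230.8 mg/L
Compliant: Yes

COD = (6.5 - 4.0) x 0.45 x 8000 / 39 = 230.8 mg/L
Limit: 630 mg/L
Compliant: Yes


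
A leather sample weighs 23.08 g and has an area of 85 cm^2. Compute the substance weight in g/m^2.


Substance weight = mass / area x 10000
SW = 23.08 / 85 x 10000
SW = 2715.3 g/m^2


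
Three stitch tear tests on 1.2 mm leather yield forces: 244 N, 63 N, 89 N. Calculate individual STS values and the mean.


STS1 = 244 / 1.2 = 203.3 N/mm
STS2 = 63 / 1.2 = 52.5 N/mm
STS3 = 89 / 1.2 = 74.2 N/mm
Mean = (203.3 + 52.5 + 74.2) / 3 = 110.0 N/mm


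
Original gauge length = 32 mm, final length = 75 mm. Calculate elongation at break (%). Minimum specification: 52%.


Elongation = 134.4%
Meets spec: Yes


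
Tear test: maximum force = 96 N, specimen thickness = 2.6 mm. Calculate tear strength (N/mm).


Tear strength = force / thickness
Tear = 96 / 2.6 = 36.9 N/mm


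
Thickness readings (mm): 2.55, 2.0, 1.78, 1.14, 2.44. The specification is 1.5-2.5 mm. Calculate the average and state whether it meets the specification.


Sum = 9.91
Average = 9.91 / 5 = 1.98 mm
Specification range: 1.5 to 2.5 mm
Within spec: Yes


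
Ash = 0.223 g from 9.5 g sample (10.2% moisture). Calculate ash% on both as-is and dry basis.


As-is ash = 2.35%
Dry-basis ash = 2.61%


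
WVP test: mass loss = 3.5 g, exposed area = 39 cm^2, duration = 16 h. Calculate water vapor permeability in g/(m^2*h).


WVP = mass_loss / (area x time) x 10000
WVP = 3.5 / (39 x 16) x 10000
WVP = 3.5 / 624 x 10000 = 56.09 g/(m^2*h)


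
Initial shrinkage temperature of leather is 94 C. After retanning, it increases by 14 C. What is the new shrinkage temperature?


108 C

New Ts = 94 + 14 = 108 C


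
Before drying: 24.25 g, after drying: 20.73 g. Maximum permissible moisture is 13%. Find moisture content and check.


MC = (24.25 - 20.73) / 24.25 x 100 = 14.5%
Maximum: 13%
Acceptable: No


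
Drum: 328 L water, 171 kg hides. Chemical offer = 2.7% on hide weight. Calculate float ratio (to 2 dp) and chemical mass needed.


Float ratio = 328 / 171 = 1.92
Chemical = 171 x 2.7 / 100 = 4.617 kg


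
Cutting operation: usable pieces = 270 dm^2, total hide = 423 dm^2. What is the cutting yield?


63.8%


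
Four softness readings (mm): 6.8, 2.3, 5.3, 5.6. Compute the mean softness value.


5.00 mm

Sum = 6.8 + 2.3 + 5.3 + 5.6
Mean = 20.0 / 4 = 5.00 mm


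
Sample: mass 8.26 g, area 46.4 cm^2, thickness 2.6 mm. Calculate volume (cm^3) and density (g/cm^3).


Volume = 12.064 cm^3
Density = 0.685 g/cm^3

Thickness in cm = 2.6 / 10 = 0.26 cm
Volume = 46.4 x 0.26 = 12.064 cm^3
Density = 8.26 / 12.064 = 0.685 g/cm^3


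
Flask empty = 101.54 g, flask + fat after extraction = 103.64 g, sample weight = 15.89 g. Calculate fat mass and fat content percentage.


Fat mass = 2.10 g
Fat content = 13.2%

Fat mass = 103.64 - 101.54 = 2.10 g
Fat% = 2.10 / 15.89 x 100 = 13.2%


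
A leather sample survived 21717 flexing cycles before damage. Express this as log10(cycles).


4.34

log10(21717) = 4.34


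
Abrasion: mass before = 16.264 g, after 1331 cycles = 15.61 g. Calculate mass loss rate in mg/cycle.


Mass loss = 16.264 - 15.61 = 0.654 g
Rate = 0.654 / 1331 x 1000 = 0.491 mg/cycle


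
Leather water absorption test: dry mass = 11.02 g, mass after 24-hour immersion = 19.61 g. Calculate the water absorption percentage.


77.9%

Water absorbed = 19.61 - 11.02 = 8.59 g
WA% = 8.59 / 11.02 x 100 = 77.9%


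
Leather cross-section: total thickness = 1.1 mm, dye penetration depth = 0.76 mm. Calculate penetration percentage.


69.1%


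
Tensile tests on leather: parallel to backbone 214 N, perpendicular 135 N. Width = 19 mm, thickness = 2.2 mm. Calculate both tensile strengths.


Parallel = 5.12 N/mm^2
Perpendicular = 3.23 N/mm^2


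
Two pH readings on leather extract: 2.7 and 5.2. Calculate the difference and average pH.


Difference = |2.7 - 5.2| = 2.5
Average = (2.7 + 5.2) / 2 = 3.95


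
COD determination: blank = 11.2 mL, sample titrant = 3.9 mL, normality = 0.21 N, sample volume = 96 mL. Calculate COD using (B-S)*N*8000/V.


127.8 mg/L


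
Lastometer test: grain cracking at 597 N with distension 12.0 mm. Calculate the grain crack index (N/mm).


49.8 N/mm


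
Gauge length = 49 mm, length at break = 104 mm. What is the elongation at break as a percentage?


112.2%

Extension = 104 - 49 = 55 mm
Elongation = 55 / 49 x 100 = 112.2%


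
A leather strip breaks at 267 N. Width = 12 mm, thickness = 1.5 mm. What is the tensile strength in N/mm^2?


14.83 N/mm^2


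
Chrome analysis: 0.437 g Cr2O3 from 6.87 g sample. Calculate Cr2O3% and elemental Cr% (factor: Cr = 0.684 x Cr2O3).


Cr2O3 = 6.36%
Cr = 4.35%


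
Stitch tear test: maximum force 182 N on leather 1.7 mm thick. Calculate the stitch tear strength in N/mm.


Stitch tear strength = force / thickness
STS = 182 / 1.7 = 107.1 N/mm


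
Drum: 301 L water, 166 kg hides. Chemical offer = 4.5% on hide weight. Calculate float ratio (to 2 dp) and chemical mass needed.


Float ratio = 1.81
Chemical needed = 7.47 kg


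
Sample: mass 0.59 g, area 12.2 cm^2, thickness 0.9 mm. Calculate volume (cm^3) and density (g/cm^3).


Thickness in cm = 0.9 / 10 = 0.09 cm
Volume = 12.2 x 0.09 = 1.098 cm^3
Density = 0.59 / 1.098 = 0.537 g/cm^3


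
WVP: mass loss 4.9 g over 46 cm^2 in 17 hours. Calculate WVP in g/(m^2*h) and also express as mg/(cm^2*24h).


WVP = 62.66 g/(m^2*h)
Daily rate = 150.38 mg/(cm^2*24h)


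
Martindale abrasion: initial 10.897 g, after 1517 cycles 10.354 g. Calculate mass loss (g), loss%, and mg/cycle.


Loss = 10.897 - 10.354 = 0.543 g
Loss% = 0.543 / 10.897 x 100 = 4.98%
Rate = 0.543 / 1517 x 1000 = 0.358 mg/cycle


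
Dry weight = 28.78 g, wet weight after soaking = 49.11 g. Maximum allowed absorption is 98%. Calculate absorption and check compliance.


WA = (49.11 - 28.78) / 28.78 x 100 = 70.6%
Maximum allowed: 98%
Compliant: Yes


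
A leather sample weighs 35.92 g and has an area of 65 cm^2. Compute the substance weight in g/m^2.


5526.2 g/m^2

Substance weight = mass / area x 10000
SW = 35.92 / 65 x 10000
SW = 5526.2 g/m^2


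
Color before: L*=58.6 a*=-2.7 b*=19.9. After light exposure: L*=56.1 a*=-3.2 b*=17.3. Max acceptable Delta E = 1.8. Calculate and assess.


dL = -2.5, da = -0.5, db = -2.6
dE = sqrt((-2.5)^2 + (-0.5)^2 + (-2.6)^2) = 3.64
Max = 1.8
Passes: No


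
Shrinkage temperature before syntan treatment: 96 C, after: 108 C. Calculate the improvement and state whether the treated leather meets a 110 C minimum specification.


Improvement = 108 - 96 = 12 C
Spec check: 108 C >= 110 C? No


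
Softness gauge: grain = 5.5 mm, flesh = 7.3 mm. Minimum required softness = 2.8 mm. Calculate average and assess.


Average = (5.5 + 7.3) / 2 = 6.40 mm
Minimum = 2.8 mm
Meets requirement: Yes


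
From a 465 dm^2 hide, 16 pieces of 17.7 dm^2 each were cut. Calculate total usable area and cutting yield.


Total usable = 16 x 17.7 = 283.2 dm^2
Yield = 283.2 / 465 x 100 = 60.9%


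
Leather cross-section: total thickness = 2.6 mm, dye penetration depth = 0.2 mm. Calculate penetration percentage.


7.7%


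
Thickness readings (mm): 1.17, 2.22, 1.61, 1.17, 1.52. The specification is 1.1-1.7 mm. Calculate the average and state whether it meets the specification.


Sum = 7.69
Average = 7.69 / 5 = 1.54 mm
Specification range: 1.1 to 1.7 mm
Within spec: Yes


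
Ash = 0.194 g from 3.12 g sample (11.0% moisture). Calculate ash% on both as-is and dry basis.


As-is ash = 6.22%
Dry-basis ash = 6.99%

As-is ash% = 0.194 / 3.12 x 100 = 6.22%
Dry mass = 3.12 x (100 - 11.0) / 100 = 2.7768 g
Dry-basis ash% = 0.194 / 2.7768 x 100 = 6.99%


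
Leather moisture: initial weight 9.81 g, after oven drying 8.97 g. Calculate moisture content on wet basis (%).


8.6%

Moisture = 9.81 - 8.97 = 0.84 g
MC = 0.84 / 9.81 x 100 = 8.6%


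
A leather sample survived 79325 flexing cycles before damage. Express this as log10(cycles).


4.90

log10(79325) = 4.90


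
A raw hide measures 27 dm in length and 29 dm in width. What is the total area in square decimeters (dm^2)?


Area = length x width
Area = 27 x 29 = 783 dm^2


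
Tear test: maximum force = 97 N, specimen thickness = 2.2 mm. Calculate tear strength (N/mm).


Tear strength = force / thickness
Tear = 97 / 2.2 = 44.1 N/mm


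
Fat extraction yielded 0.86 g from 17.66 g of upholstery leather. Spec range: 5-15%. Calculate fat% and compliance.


Fat content = 4.9%
Compliant: No

Fat% = 0.86 / 17.66 x 100 = 4.9%
Spec range: 5-15%
Compliant: No


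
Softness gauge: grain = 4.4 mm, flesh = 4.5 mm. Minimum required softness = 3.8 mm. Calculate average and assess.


Average softness = 4.45 mm
Meets requirement: Yes


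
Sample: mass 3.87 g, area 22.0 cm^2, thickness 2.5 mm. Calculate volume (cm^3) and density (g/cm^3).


Volume = 5.500 cm^3
Density = 0.704 g/cm^3


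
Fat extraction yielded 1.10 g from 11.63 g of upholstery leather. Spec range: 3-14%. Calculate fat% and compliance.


Fat content = 9.5%
Compliant: Yes

Fat% = 1.10 / 11.63 x 100 = 9.5%
Spec range: 3-14%
Compliant: Yes


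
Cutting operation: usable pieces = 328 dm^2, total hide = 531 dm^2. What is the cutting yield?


61.8%

Yield = usable / total x 100
Yield = 328 / 531 x 100 = 61.8%


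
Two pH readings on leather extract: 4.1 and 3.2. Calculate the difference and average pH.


Difference = 0.9
Average pH = 3.65

Difference = |4.1 - 3.2| = 0.9
Average = (4.1 + 3.2) / 2 = 3.65


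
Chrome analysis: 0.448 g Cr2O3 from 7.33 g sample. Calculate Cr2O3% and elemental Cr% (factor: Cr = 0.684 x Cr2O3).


Cr2O3% = 0.448 / 7.33 x 100 = 6.11%
Cr% = 6.11 x 0.684 = 4.18%


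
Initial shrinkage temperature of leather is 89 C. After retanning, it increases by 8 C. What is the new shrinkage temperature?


New Ts = 89 + 8 = 97 C


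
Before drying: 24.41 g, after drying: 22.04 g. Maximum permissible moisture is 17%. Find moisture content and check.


Moisture content = 9.7%
Acceptable: Yes

MC = (24.41 - 22.04) / 24.41 x 100 = 9.7%
Maximum: 17%
Acceptable: Yes


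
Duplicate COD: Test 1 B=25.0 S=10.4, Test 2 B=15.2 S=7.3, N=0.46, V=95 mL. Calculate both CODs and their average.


COD1 = 565.6 mg/L
COD2 = 306.0 mg/L
Average = 435.8 mg/L

COD1 = (25.0 - 10.4) x 0.46 x 8000 / 95 = 565.6 mg/L
COD2 = (15.2 - 7.3) x 0.46 x 8000 / 95 = 306.0 mg/L
Average = (565.6 + 306.0) / 2 = 435.8 mg/L


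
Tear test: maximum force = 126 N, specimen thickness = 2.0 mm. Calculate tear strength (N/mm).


Tear strength = force / thickness
Tear = 126 / 2.0 = 63.0 N/mm


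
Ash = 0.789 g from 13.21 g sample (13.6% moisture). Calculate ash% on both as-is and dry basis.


As-is ash% = 0.789 / 13.21 x 100 = 5.97%
Dry mass = 13.21 x (100 - 13.6) / 100 = 11.41344 g
Dry-basis ash% = 0.789 / 11.41344 x 100 = 6.91%


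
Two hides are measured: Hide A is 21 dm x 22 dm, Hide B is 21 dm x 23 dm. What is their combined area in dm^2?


945 dm^2


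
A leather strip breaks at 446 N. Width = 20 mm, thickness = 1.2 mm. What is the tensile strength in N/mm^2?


Cross-sectional area = 20 x 1.2 = 24.0 mm^2
Tensile strength = 446 / 24.0 = 18.58 N/mm^2


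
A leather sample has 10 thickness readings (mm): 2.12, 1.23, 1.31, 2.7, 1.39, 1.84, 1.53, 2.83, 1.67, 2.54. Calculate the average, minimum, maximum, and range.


Average = 1.92 mm
Min = 1.23 mm
Max = 2.83 mm
Range = 1.60 mm


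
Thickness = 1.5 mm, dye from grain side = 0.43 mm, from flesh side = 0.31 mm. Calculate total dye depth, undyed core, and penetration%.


Total dyed = 0.43 + 0.31 = 0.74 mm
Undyed core = 1.5 - 0.74 = 0.76 mm
Penetration = 0.74 / 1.5 x 100 = 49.3%


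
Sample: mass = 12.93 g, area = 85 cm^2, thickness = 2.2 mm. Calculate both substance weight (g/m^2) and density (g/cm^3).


SW = 12.93 / 85 x 10000 = 1521.2 g/m^2
Volume = 85 x 2.2 / 10 = 18.70 cm^3
Density = 12.93 / 18.70 = 0.691 g/cm^3


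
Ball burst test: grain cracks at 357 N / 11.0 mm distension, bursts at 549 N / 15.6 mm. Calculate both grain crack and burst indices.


Crack index = 32.5 N/mm
Burst index = 35.2 N/mm

Crack index = 357 / 11.0 = 32.5 N/mm
Burst index = 549 / 15.6 = 35.2 N/mm


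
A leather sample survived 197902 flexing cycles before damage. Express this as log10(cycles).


log10(197902) = 5.30


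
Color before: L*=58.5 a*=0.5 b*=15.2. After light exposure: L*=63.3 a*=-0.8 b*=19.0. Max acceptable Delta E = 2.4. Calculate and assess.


dL = 4.8, da = -1.3, db = 3.8
dE = sqrt((4.8)^2 + (-1.3)^2 + (3.8)^2) = 6.26
Max = 2.4
Passes: No


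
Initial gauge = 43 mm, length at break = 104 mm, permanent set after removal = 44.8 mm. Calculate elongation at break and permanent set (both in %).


Elongation at break = 141.9%
Permanent set = 4.2%


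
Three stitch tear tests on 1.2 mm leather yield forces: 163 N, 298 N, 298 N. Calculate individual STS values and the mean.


STS1 = 163 / 1.2 = 135.8 N/mm
STS2 = 298 / 1.2 = 248.3 N/mm
STS3 = 298 / 1.2 = 248.3 N/mm
Mean = (135.8 + 248.3 + 248.3) / 3 = 210.8 N/mm


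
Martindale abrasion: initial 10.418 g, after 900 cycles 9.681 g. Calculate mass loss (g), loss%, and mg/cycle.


Mass loss = 0.737 g
Loss = 7.07%
Rate = 0.819 mg/cycle

Loss = 10.418 - 9.681 = 0.737 g
Loss% = 0.737 / 10.418 x 100 = 7.07%
Rate = 0.737 / 900 x 1000 = 0.819 mg/cycle


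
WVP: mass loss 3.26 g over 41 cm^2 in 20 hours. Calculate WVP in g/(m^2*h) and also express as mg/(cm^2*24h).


WVP = 3.26 / (41 x 20) x 10000 = 39.76 g/(m^2*h)
Mass loss in mg = 3.26 x 1000 = 3260 mg
Per cm^2 per 24h in mg: 3260 x 24 / (41 x 20) = 78240 / 820 = 95.41 mg/(cm^2*24h)


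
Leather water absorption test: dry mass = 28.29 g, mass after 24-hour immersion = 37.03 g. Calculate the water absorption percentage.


Water absorbed = 37.03 - 28.29 = 8.74 g
WA% = 8.74 / 28.29 x 100 = 30.9%


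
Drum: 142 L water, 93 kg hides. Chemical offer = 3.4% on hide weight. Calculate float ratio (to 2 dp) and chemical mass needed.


Float ratio = 1.53
Chemical needed = 3.162 kg

Float ratio = 142 / 93 = 1.53
Chemical = 93 x 3.4 / 100 = 3.162 kg


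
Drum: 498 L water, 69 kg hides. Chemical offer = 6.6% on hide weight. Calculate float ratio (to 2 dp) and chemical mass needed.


Float ratio = 498 / 69 = 7.22
Chemical = 69 x 6.6 / 100 = 4.554 kg


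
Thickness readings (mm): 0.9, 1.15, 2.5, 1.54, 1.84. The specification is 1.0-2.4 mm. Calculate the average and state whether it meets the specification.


Average = 1.59 mm
Within specification: Yes

Sum = 7.93
Average = 7.93 / 5 = 1.59 mm
Specification range: 1.0 to 2.4 mm
Within spec: Yes


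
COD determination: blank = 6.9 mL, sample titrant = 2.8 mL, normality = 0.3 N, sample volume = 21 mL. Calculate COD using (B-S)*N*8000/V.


468.6 mg/L

COD = (6.9 - 2.8) x 0.3 x 8000 / 21
COD = 4.1 x 0.3 x 8000 / 21
COD = 468.6 mg/L


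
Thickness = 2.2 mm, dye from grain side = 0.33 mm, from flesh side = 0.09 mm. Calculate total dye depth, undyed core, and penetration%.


Total dyed = 0.33 + 0.09 = 0.42 mm
Undyed core = 2.2 - 0.42 = 1.78 mm
Penetration = 0.42 / 2.2 x 100 = 19.1%


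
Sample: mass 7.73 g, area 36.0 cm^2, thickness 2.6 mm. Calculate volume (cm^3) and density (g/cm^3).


Thickness in cm = 2.6 / 10 = 0.26 cm
Volume = 36.0 x 0.26 = 9.360 cm^3
Density = 7.73 / 9.360 = 0.826 g/cm^3


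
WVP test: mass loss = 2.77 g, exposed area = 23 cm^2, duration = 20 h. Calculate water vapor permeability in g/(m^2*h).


60.22 g/(m^2*h)


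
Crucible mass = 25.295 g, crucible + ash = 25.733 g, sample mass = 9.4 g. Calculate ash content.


Ash mass = 25.733 - 25.295 = 0.438 g
Ash% = 0.438 / 9.4 x 100 = 4.66%


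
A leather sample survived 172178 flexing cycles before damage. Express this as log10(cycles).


log10(172178) = 5.24


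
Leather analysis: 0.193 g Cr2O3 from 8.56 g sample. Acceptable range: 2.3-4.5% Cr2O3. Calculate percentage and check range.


Cr2O3% = 0.193 / 8.56 x 100 = 2.25%
Acceptable range: 2.3 to 4.5%
Within range: No


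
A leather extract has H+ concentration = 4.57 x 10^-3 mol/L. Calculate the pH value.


pH = 2.34

pH = -log10[H+]
pH = -log10(4.57 x 10^-3) = 2.34


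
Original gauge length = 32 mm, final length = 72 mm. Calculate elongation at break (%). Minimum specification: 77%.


Elongation = 125.0%
Meets spec: Yes

Extension = 72 - 32 = 40 mm
Elongation = 40 / 32 x 100 = 125.0%
Minimum required: 77%
Meets specification: Yes


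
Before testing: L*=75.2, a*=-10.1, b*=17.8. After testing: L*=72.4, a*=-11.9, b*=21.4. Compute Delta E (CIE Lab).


Delta E = 4.90

dL = 72.4 - 75.2 = -2.8
da = -11.9 - (-10.1) = -1.8
db = 21.4 - 17.8 = 3.6
dE = sqrt((-2.8)^2 + (-1.8)^2 + (3.6)^2) = 4.90


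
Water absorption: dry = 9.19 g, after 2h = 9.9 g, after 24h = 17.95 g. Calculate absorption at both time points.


2h absorption = 7.7%
24h absorption = 95.3%

WA (2h) = (9.9 - 9.19) / 9.19 x 100 = 7.7%
WA (24h) = (17.95 - 9.19) / 9.19 x 100 = 95.3%


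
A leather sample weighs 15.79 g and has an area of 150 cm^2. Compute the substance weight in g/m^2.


Substance weight = mass / area x 10000
SW = 15.79 / 150 x 10000
SW = 1052.7 g/m^2


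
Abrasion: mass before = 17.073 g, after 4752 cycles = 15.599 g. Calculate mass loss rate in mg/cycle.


0.310 mg/cycle

Mass loss = 17.073 - 15.599 = 1.474 g
Rate = 1.474 / 4752 x 1000 = 0.310 mg/cycle


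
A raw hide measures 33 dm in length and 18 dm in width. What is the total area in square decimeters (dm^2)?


Area = length x width
Area = 33 x 18 = 594 dm^2


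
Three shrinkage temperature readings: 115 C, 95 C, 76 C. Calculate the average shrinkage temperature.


Average = (115 + 95 + 76) / 3
Average = 286 / 3 = 95.3 C


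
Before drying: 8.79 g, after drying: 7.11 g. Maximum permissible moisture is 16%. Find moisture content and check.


Moisture content = 19.1%
Acceptable: No

MC = (8.79 - 7.11) / 8.79 x 100 = 19.1%
Maximum: 16%
Acceptable: No


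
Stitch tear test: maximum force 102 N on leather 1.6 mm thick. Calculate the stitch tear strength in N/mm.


Stitch tear strength = force / thickness
STS = 102 / 1.6 = 63.8 N/mm


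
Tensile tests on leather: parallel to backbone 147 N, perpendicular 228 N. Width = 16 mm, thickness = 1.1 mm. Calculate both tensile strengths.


Parallel = 8.35 N/mm^2
Perpendicular = 12.95 N/mm^2


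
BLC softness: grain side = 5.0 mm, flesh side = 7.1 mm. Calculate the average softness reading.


6.05 mm


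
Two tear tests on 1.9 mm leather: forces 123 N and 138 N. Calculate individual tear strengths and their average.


Tear 1 = 123 / 1.9 = 64.7 N/mm
Tear 2 = 138 / 1.9 = 72.6 N/mm
Average = (64.7 + 72.6) / 2 = 68.7 N/mm


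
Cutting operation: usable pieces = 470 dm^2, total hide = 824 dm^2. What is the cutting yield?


Yield = usable / total x 100
Yield = 470 / 824 x 100 = 57.0%


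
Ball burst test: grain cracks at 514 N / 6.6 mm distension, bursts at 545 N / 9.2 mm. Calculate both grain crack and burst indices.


Crack index = 77.9 N/mm
Burst index = 59.2 N/mm

Crack index = 514 / 6.6 = 77.9 N/mm
Burst index = 545 / 9.2 = 59.2 N/mm


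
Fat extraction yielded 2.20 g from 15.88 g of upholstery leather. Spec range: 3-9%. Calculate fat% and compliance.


Fat% = 2.20 / 15.88 x 100 = 13.9%
Spec range: 3-9%
Compliant: No


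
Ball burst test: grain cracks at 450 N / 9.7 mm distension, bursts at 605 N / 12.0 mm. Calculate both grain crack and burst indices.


Crack index = 46.4 N/mm
Burst index = 50.4 N/mm

Crack index = 450 / 9.7 = 46.4 N/mm
Burst index = 605 / 12.0 = 50.4 N/mm


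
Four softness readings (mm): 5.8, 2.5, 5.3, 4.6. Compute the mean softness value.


4.55 mm

Sum = 5.8 + 2.5 + 5.3 + 4.6
Mean = 18.2 / 4 = 4.55 mm


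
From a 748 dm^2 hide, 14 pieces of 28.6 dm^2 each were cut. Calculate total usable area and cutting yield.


Total usable = 14 x 28.6 = 400.4 dm^2
Yield = 400.4 / 748 x 100 = 53.5%


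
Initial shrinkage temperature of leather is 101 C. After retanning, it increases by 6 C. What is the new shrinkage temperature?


New Ts = 101 + 6 = 107 C


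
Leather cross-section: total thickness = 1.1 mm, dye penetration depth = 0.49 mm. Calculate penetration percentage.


Penetration% = 0.49 / 1.1 x 100
Penetration = 44.5%


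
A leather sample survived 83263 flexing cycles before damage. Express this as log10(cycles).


log10(83263) = 4.92


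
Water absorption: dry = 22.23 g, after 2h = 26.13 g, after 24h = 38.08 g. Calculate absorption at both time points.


2h absorption = 17.5%
24h absorption = 71.3%

WA (2h) = (26.13 - 22.23) / 22.23 x 100 = 17.5%
WA (24h) = (38.08 - 22.23) / 22.23 x 100 = 71.3%


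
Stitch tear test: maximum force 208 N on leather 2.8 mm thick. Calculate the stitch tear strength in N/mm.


Stitch tear strength = force / thickness
STS = 208 / 2.8 = 74.3 N/mm


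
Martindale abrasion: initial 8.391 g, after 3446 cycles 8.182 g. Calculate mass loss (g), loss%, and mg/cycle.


Loss = 8.391 - 8.182 = 0.209 g
Loss% = 0.209 / 8.391 x 100 = 2.49%
Rate = 0.209 / 3446 x 1000 = 0.061 mg/cycle


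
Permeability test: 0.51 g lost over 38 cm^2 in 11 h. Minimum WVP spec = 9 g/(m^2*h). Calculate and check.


WVP = 0.51 / (38 x 11) x 10000 = 12.20 g/(m^2*h)
Minimum: 9 g/(m^2*h)
Meets spec: Yes


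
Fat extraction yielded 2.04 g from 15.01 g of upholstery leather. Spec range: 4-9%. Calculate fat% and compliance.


Fat% = 2.04 / 15.01 x 100 = 13.6%
Spec range: 4-9%
Compliant: No


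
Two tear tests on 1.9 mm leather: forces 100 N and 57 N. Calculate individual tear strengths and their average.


Tear 1 = 52.6 N/mm
Tear 2 = 30.0 N/mm
Average = 41.3 N/mm


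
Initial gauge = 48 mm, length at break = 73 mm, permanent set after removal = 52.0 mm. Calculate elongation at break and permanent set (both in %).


Elongation at break = (73 - 48) / 48 x 100 = 52.1%
Permanent set = (52.0 - 48) / 48 x 100 = 8.3%


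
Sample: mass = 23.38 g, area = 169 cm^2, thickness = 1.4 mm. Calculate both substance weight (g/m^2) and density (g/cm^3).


SW = 23.38 / 169 x 10000 = 1383.4 g/m^2
Volume = 169 x 1.4 / 10 = 23.66 cm^3
Density = 23.38 / 23.66 = 0.988 g/cm^3


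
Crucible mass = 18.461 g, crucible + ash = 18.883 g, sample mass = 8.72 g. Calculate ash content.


Ash mass = 18.883 - 18.461 = 0.422 g
Ash% = 0.422 / 8.72 x 100 = 4.84%


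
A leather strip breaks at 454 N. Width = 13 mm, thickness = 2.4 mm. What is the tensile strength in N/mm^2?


Cross-sectional area = 13 x 2.4 = 31.2 mm^2
Tensile strength = 454 / 31.2 = 14.55 N/mm^2


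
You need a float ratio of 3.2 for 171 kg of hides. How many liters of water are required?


547.2 L

Water = hide weight x target ratio
Water = 171 x 3.2 = 547.2 L


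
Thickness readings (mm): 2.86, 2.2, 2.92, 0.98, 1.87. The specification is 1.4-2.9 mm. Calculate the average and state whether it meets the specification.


Average = 2.17 mm
Within specification: Yes

Sum = 10.83
Average = 10.83 / 5 = 2.17 mm
Specification range: 1.4 to 2.9 mm
Within spec: Yes


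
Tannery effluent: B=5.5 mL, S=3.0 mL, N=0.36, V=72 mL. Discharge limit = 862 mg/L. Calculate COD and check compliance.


COD = 100.0 mg/L
Compliant: Yes

COD = (5.5 - 3.0) x 0.36 x 8000 / 72 = 100.0 mg/L
Limit: 862 mg/L
Compliant: Yes


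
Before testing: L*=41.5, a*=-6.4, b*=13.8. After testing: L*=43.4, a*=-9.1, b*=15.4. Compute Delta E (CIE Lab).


Delta E = 3.67

dL = 43.4 - 41.5 = 1.9
da = -9.1 - (-6.4) = -2.7
db = 15.4 - 13.8 = 1.6
dE = sqrt((1.9)^2 + (-2.7)^2 + (1.6)^2) = 3.67


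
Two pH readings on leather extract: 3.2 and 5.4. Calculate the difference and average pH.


Difference = |3.2 - 5.4| = 2.2
Average = (3.2 + 5.4) / 2 = 4.30


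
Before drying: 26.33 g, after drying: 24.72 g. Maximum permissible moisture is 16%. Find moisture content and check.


Moisture content = 6.1%
Acceptable: Yes

MC = (26.33 - 24.72) / 26.33 x 100 = 6.1%
Maximum: 16%
Acceptable: Yes


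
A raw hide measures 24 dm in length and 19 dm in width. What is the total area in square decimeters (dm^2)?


Area = length x width
Area = 24 x 19 = 456 dm^2


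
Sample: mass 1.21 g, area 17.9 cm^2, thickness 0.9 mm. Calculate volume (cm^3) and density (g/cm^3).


Volume = 1.611 cm^3
Density = 0.751 g/cm^3

Thickness in cm = 0.9 / 10 = 0.09 cm
Volume = 17.9 x 0.09 = 1.611 cm^3
Density = 1.21 / 1.611 = 0.751 g/cm^3


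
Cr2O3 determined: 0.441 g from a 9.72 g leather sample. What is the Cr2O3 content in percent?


Cr2O3% = 0.441 / 9.72 x 100
Cr2O3% = 4.54%


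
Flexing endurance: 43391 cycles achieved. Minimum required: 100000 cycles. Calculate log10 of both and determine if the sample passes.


log10(43391) = 4.64
log10(100000) = 5.00
Passes: No


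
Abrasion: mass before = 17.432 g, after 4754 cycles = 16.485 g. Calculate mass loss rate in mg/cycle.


Mass loss = 17.432 - 16.485 = 0.947 g
Rate = 0.947 / 4754 x 1000 = 0.199 mg/cycle


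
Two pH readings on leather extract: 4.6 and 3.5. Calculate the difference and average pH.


Difference = |4.6 - 3.5| = 1.1
Average = (4.6 + 3.5) / 2 = 4.05


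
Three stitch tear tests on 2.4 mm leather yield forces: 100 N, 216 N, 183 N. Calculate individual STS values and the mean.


STS1 = 41.7 N/mm
STS2 = 90.0 N/mm
STS3 = 76.3 N/mm
Mean = 69.3 N/mm

STS1 = 100 / 2.4 = 41.7 N/mm
STS2 = 216 / 2.4 = 90.0 N/mm
STS3 = 183 / 2.4 = 76.3 N/mm
Mean = (41.7 + 90.0 + 76.3) / 3 = 69.3 N/mm


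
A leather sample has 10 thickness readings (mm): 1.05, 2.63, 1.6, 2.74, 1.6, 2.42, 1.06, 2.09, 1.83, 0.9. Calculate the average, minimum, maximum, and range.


Sum = 17.92
Average = 17.92 / 10 = 1.79 mm
Minimum = 0.9 mm
Maximum = 2.74 mm
Range = 2.74 - 0.9 = 1.84 mm


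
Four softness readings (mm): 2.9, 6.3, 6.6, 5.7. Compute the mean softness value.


5.38 mm


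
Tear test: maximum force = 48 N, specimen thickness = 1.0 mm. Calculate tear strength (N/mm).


48.0 N/mm


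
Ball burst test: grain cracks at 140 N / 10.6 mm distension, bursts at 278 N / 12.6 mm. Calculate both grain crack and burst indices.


Crack index = 13.2 N/mm
Burst index = 22.1 N/mm


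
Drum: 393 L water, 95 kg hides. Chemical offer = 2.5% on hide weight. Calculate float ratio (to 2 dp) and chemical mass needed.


Float ratio = 4.14
Chemical needed = 2.375 kg


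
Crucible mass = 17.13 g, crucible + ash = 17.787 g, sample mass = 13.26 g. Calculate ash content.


Ash mass = 0.657 g
Ash content = 4.95%


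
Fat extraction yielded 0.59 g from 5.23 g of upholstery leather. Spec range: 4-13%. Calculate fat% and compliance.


Fat% = 0.59 / 5.23 x 100 = 11.3%
Spec range: 4-13%
Compliant: Yes


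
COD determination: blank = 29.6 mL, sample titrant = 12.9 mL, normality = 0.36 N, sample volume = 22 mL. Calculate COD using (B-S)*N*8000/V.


2186.2 mg/L

COD = (29.6 - 12.9) x 0.36 x 8000 / 22
COD = 16.7 x 0.36 x 8000 / 22
COD = 2186.2 mg/L


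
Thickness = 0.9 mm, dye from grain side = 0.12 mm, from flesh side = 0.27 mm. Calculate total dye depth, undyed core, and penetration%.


Total dyed = 0.12 + 0.27 = 0.39 mm
Undyed core = 0.9 - 0.39 = 0.51 mm
Penetration = 0.39 / 0.9 x 100 = 43.3%
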